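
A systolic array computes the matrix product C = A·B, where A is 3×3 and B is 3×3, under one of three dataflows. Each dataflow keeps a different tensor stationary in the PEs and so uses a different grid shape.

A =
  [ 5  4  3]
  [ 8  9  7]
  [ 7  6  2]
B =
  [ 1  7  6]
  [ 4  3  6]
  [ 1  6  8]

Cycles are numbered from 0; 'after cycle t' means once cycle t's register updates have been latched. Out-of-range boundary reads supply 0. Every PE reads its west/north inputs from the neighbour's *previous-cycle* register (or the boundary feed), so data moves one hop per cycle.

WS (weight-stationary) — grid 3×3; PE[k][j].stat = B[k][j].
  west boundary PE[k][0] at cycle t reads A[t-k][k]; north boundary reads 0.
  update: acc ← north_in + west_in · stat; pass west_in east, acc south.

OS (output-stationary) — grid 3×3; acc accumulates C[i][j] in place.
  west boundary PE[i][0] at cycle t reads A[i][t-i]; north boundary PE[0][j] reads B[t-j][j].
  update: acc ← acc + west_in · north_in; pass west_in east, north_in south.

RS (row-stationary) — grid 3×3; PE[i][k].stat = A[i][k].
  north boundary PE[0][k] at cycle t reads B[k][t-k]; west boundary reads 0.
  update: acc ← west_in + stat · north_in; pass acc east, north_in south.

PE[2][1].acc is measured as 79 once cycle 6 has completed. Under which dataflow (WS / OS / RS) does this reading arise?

Under WS (3×3), PE[2][1]:
  @0  [2,1]  acc 0  |  →0  ↓0
  @1  [2,1]  acc 0  |  →0  ↓0
  @2  [2,1]  acc 0  |  →0  ↓0
  @3  [2,1]  acc 65  |  →3  ↓65
  @4  [2,1]  acc 125  |  →7  ↓125
  @5  [2,1]  acc 79  |  →2  ↓79
  @6  [2,1]  acc 0  |  →0  ↓0
Under OS (3×3), PE[2][1]:
  @0  [2,1]  acc 0  |  →0  ↓0
  @1  [2,1]  acc 0  |  →0  ↓0
  @2  [2,1]  acc 0  |  →0  ↓0
  @3  [2,1]  acc 49  |  →7  ↓7
  @4  [2,1]  acc 67  |  →6  ↓3
  @5  [2,1]  acc 79  |  →2  ↓6
  @6  [2,1]  acc 79  |  →0  ↓0
Under RS (3×3), PE[2][1]:
  @0  [2,1]  acc 0  |  →0  ↓0
  @1  [2,1]  acc 0  |  →0  ↓0
  @2  [2,1]  acc 0  |  →0  ↓0
  @3  [2,1]  acc 31  |  →31  ↓4
  @4  [2,1]  acc 67  |  →67  ↓3
  @5  [2,1]  acc 78  |  →78  ↓6
  @6  [2,1]  acc 0  |  →0  ↓0

dataflow = OS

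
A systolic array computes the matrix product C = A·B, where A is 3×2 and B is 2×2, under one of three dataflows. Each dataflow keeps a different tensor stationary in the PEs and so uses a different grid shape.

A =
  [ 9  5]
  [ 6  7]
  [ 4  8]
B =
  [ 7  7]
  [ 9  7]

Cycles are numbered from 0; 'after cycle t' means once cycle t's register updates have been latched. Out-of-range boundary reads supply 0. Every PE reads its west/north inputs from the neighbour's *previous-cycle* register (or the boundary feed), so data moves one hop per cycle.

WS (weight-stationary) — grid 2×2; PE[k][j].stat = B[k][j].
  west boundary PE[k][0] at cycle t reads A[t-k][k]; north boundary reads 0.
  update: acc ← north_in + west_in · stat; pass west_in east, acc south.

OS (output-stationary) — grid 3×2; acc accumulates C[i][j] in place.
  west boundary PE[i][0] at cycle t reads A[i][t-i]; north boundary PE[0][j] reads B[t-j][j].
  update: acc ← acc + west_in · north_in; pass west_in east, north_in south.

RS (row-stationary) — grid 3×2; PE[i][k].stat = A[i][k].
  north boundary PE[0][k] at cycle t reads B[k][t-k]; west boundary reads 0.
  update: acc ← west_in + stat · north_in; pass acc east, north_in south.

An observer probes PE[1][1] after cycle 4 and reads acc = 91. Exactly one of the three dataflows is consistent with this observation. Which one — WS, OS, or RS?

dataflow = OS

WS [2×2] PE[1][1] across cycles:
  after 0 — PE[1][1] acc=0, pass-E 0, pass-S 0
  after 1 — PE[1][1] acc=0, pass-E 0, pass-S 0
  after 2 — PE[1][1] acc=98, pass-E 5, pass-S 98
  after 3 — PE[1][1] acc=91, pass-E 7, pass-S 91
  after 4 — PE[1][1] acc=84, pass-E 8, pass-S 84
OS [3×2] PE[1][1] across cycles:
  after 0 — PE[1][1] acc=0, pass-E 0, pass-S 0
  after 1 — PE[1][1] acc=0, pass-E 0, pass-S 0
  after 2 — PE[1][1] acc=42, pass-E 6, pass-S 7
  after 3 — PE[1][1] acc=91, pass-E 7, pass-S 7
  after 4 — PE[1][1] acc=91, pass-E 0, pass-S 0
RS [3×2] PE[1][1] across cycles:
  after 0 — PE[1][1] acc=0, pass-E 0, pass-S 0
  after 1 — PE[1][1] acc=0, pass-E 0, pass-S 0
  after 2 — PE[1][1] acc=105, pass-E 105, pass-S 9
  after 3 — PE[1][1] acc=91, pass-E 91, pass-S 7
  after 4 — PE[1][1] acc=0, pass-E 0, pass-S 0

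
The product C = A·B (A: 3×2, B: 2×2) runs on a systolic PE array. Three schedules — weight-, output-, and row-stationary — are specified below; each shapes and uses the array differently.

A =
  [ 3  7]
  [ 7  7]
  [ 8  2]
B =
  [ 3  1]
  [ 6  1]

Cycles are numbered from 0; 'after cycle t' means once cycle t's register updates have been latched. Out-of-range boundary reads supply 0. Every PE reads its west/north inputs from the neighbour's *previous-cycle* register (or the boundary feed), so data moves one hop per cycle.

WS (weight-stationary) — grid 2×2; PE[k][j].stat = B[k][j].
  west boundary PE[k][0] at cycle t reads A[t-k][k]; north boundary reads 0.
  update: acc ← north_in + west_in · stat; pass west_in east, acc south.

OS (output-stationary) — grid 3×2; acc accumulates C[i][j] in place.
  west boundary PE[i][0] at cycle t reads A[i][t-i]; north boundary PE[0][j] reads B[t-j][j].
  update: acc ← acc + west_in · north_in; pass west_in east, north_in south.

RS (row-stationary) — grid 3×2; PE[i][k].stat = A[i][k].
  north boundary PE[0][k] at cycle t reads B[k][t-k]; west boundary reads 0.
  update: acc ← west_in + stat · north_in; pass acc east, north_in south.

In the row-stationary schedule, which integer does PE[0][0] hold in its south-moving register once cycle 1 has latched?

register = 1

Tracing RS — 3×2 array, target PE[0][0]:
  @0  [0,0]  acc 9  |  →9  ↓3
  @1  [0,0]  acc 3  |  →3  ↓1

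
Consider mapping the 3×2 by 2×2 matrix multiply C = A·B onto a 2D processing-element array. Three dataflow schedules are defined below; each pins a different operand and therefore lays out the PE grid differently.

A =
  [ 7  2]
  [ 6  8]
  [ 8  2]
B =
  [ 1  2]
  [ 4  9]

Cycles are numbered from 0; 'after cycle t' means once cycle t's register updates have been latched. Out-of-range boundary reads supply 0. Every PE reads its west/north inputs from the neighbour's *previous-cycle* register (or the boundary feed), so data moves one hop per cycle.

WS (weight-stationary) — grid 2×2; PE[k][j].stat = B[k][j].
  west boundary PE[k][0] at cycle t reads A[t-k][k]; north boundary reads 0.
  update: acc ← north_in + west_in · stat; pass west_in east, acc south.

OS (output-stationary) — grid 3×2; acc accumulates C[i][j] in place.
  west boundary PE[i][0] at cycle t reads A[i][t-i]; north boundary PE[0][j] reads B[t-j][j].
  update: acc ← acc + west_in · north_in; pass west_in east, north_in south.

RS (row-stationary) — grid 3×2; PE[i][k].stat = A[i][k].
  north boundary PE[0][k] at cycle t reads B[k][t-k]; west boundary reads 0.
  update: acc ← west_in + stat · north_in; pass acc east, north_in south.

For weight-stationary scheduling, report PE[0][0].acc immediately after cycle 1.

Tracing WS — 2×2 array, target PE[0][0]:
  @0  [0,0]  acc 7  |  →7  ↓7
  @1  [0,0]  acc 6  |  →6  ↓6

PE[0][0].acc = 6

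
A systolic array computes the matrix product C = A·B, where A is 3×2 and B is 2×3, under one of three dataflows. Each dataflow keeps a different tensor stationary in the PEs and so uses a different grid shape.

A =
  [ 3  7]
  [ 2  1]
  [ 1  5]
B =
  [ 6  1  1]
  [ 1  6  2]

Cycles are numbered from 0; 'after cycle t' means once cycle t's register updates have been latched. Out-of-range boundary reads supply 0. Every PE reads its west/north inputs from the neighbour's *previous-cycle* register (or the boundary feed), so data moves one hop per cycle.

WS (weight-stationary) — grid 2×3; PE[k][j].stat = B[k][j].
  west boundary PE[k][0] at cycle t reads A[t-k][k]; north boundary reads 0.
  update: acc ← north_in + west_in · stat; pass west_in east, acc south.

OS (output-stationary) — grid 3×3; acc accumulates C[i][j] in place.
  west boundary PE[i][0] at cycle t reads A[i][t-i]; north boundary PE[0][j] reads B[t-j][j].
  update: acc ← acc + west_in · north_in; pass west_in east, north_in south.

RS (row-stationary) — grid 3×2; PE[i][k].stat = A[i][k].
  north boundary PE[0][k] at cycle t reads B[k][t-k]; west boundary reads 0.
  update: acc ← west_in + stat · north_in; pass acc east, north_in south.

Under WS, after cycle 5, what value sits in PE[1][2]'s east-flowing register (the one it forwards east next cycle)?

WS (2×3). Following PE[1][2] plus its west/north inputs:
  c0 r0c2: 0 / 0 / 0
  c0 r1c1: 0 / 0 / 0
  c0 r1c2: 0 / 0 / 0
  c1 r0c2: 0 / 0 / 0
  c1 r1c1: 0 / 0 / 0
  c1 r1c2: 0 / 0 / 0
  c2 r0c2: 3 / 3 / 3
  c2 r1c1: 45 / 7 / 45
  c2 r1c2: 0 / 0 / 0
  c3 r0c2: 2 / 2 / 2
  c3 r1c1: 8 / 1 / 8
  c3 r1c2: 17 / 7 / 17
  c4 r0c2: 1 / 1 / 1
  c4 r1c1: 31 / 5 / 31
  c4 r1c2: 4 / 1 / 4
  c5 r0c2: 0 / 0 / 0
  c5 r1c1: 0 / 0 / 0
  c5 r1c2: 11 / 5 / 11

register = 5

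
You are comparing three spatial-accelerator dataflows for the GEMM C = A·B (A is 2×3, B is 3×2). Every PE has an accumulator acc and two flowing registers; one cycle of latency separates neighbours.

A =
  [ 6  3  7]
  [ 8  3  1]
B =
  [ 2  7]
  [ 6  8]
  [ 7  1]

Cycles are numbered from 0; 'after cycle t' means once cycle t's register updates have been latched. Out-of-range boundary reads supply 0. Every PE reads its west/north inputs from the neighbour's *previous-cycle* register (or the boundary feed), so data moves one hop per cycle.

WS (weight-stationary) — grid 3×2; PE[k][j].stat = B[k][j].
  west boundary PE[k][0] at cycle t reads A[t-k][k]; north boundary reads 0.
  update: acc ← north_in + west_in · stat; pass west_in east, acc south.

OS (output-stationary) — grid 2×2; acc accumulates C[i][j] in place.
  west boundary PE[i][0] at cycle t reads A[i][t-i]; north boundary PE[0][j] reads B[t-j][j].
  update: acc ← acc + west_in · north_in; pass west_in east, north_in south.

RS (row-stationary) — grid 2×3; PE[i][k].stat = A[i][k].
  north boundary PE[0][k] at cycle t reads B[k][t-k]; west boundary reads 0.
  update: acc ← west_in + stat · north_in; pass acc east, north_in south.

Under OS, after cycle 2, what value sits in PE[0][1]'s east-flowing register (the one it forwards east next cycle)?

OS on a 2×2 grid — tracing PE[0][1] and its feeders:
  step 0 · PE0,0: acc=12; fwd→6 fwd↓2
  step 0 · PE0,1: acc=0; fwd→0 fwd↓0
  step 1 · PE0,0: acc=30; fwd→3 fwd↓6
  step 1 · PE0,1: acc=42; fwd→6 fwd↓7
  step 2 · PE0,0: acc=79; fwd→7 fwd↓7
  step 2 · PE0,1: acc=66; fwd→3 fwd↓8

register = 3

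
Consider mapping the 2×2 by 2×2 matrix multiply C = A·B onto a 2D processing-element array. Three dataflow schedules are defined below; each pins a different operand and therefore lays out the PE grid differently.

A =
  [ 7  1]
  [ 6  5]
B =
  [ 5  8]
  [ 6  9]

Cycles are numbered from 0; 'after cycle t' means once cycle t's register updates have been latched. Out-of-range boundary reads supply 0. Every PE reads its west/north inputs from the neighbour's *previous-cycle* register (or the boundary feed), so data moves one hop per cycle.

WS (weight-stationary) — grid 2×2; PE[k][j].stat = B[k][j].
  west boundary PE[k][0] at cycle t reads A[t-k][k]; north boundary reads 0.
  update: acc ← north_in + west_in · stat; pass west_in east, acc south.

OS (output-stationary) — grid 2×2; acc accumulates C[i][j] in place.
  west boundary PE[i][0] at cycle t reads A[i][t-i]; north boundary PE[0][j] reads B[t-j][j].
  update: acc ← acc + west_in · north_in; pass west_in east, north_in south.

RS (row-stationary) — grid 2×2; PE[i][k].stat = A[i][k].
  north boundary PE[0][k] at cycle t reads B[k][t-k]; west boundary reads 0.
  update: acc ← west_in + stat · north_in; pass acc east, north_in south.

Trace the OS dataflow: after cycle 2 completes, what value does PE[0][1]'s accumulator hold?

Tracing OS — 2×2 array, target PE[0][1]:
  c0 r0c0: 35 / 7 / 5
  c0 r0c1: 0 / 0 / 0
  c1 r0c0: 41 / 1 / 6
  c1 r0c1: 56 / 7 / 8
  c2 r0c0: 41 / 0 / 0
  c2 r0c1: 65 / 1 / 9

PE[0][1].acc = 65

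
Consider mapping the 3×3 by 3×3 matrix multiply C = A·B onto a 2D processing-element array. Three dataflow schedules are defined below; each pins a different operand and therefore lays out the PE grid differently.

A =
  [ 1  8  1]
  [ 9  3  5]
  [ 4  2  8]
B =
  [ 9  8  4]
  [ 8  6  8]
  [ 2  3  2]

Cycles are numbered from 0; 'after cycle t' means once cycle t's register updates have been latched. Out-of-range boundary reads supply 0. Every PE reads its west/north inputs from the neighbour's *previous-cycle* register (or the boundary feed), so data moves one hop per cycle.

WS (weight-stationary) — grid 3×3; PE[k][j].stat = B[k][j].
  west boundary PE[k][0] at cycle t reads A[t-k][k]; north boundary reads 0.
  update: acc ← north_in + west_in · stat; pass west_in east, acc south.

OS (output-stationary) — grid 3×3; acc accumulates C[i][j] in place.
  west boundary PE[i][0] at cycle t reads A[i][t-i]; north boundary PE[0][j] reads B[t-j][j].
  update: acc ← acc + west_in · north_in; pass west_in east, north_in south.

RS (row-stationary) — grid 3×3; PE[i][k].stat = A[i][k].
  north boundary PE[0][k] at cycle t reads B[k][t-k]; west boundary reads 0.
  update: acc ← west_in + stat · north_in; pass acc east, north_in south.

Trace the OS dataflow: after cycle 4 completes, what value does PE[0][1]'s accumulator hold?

OS (3×3). Following PE[0][1] plus its west/north inputs:
  c0 r0c0: 9 / 1 / 9
  c0 r0c1: 0 / 0 / 0
  c1 r0c0: 73 / 8 / 8
  c1 r0c1: 8 / 1 / 8
  c2 r0c0: 75 / 1 / 2
  c2 r0c1: 56 / 8 / 6
  c3 r0c0: 75 / 0 / 0
  c3 r0c1: 59 / 1 / 3
  c4 r0c0: 75 / 0 / 0
  c4 r0c1: 59 / 0 / 0

PE[0][1].acc = 59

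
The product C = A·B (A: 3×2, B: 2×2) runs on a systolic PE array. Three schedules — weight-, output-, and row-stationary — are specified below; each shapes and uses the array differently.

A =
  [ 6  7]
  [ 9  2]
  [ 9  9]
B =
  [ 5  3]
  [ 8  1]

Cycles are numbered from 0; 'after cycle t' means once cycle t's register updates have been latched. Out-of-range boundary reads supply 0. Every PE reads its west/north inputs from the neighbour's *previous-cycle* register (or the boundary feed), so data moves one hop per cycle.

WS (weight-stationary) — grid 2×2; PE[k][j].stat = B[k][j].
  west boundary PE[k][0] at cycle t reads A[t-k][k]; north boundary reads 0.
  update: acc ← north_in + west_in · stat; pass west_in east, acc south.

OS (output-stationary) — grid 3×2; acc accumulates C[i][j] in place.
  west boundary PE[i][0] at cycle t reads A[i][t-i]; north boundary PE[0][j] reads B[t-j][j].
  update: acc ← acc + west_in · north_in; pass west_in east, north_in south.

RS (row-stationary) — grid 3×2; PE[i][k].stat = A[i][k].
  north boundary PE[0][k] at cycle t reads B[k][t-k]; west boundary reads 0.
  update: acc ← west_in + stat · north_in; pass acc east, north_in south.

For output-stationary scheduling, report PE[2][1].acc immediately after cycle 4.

PE[2][1].acc = 36

OS on a 3×2 grid — tracing PE[2][1] and its feeders:
  0: (1,1).acc=0  regs=<0,0>
  0: (2,0).acc=0  regs=<0,0>
  0: (2,1).acc=0  regs=<0,0>
  1: (1,1).acc=0  regs=<0,0>
  1: (2,0).acc=0  regs=<0,0>
  1: (2,1).acc=0  regs=<0,0>
  2: (1,1).acc=27  regs=<9,3>
  2: (2,0).acc=45  regs=<9,5>
  2: (2,1).acc=0  regs=<0,0>
  3: (1,1).acc=29  regs=<2,1>
  3: (2,0).acc=117  regs=<9,8>
  3: (2,1).acc=27  regs=<9,3>
  4: (1,1).acc=29  regs=<0,0>
  4: (2,0).acc=117  regs=<0,0>
  4: (2,1).acc=36  regs=<9,1>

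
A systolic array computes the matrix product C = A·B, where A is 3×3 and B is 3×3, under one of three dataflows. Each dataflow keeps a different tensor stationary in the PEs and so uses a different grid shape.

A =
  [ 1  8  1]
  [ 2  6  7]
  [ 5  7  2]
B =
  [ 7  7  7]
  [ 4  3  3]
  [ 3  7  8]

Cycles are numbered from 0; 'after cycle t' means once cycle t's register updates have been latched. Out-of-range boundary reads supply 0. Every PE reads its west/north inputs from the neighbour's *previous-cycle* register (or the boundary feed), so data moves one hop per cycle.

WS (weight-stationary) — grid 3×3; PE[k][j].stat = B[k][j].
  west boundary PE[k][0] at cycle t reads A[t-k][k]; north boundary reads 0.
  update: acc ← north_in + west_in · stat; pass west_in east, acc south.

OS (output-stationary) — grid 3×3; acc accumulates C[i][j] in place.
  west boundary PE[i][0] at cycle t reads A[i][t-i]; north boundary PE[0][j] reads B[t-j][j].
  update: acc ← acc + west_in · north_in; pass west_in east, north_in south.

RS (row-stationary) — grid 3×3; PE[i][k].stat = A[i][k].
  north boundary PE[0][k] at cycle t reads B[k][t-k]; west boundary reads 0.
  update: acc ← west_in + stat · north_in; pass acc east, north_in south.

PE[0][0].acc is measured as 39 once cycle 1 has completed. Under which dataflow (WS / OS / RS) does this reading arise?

dataflow = OS

WS [3×3] PE[0][0] across cycles:
  c0 r0c0: 7 / 1 / 7
  c1 r0c0: 14 / 2 / 14
OS [3×3] PE[0][0] across cycles:
  c0 r0c0: 7 / 1 / 7
  c1 r0c0: 39 / 8 / 4
RS [3×3] PE[0][0] across cycles:
  c0 r0c0: 7 / 7 / 7
  c1 r0c0: 7 / 7 / 7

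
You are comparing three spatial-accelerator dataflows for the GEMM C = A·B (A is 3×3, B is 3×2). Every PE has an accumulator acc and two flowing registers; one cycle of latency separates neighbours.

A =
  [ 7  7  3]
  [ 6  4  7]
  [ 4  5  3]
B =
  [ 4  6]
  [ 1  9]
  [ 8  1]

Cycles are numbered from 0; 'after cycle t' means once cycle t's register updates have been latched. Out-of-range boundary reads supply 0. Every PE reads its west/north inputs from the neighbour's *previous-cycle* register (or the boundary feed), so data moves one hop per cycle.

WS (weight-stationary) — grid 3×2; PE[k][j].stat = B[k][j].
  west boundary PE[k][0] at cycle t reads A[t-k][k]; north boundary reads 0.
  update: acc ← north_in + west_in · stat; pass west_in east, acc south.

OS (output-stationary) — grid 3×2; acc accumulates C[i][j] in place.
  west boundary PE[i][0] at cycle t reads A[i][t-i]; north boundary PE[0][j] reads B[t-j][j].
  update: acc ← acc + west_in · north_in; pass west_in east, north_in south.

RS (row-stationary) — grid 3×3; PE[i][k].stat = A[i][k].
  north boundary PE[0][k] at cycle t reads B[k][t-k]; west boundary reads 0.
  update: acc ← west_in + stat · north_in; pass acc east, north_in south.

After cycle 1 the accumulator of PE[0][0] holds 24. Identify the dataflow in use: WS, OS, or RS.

WS (3×2 grid), PE[0][0]:
  [0] (0,0) acc=28 (h:7 v:28)
  [1] (0,0) acc=24 (h:6 v:24)
OS (3×2 grid), PE[0][0]:
  [0] (0,0) acc=28 (h:7 v:4)
  [1] (0,0) acc=35 (h:7 v:1)
RS (3×3 grid), PE[0][0]:
  [0] (0,0) acc=28 (h:28 v:4)
  [1] (0,0) acc=42 (h:42 v:6)

dataflow = WS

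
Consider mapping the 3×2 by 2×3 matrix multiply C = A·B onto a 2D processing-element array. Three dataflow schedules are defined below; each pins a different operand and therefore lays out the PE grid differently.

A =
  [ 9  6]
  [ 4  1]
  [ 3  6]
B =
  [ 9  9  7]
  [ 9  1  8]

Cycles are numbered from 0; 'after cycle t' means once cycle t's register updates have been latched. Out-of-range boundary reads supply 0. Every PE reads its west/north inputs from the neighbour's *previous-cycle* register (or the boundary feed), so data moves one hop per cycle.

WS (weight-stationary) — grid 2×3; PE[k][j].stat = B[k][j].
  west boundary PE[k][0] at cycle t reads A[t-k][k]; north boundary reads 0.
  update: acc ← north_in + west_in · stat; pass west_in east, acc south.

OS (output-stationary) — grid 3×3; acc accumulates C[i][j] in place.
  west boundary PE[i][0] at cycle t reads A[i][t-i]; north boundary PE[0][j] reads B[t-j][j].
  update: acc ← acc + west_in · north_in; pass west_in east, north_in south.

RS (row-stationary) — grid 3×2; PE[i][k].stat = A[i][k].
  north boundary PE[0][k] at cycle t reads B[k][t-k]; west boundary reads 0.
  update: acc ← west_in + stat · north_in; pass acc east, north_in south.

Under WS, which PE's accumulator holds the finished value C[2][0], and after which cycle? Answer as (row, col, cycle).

WS — PE[1][0] is where C[2][0] collects:
  c0 r1c0: 0 / 0 / 0
  c1 r1c0: 135 / 6 / 135
  c2 r1c0: 45 / 1 / 45
  c3 r1c0: 81 / 6 / 81

(row, col, cycle) = (1, 0, 3)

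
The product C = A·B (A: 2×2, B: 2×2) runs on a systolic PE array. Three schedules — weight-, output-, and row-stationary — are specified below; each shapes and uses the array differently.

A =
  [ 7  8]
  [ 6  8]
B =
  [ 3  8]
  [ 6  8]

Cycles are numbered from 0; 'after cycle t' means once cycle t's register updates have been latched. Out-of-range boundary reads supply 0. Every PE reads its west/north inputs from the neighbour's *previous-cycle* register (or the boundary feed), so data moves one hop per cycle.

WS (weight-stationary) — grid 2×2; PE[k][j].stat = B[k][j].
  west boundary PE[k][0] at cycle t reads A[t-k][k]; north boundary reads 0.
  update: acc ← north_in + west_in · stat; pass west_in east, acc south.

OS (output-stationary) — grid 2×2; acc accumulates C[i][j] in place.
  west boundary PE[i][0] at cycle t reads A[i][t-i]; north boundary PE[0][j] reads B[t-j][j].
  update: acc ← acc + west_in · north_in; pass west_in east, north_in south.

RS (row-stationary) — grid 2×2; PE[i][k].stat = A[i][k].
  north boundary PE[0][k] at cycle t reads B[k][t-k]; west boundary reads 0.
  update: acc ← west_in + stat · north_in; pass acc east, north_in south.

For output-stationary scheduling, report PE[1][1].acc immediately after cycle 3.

Tracing OS — 2×2 array, target PE[1][1]:
  t=0 PE[0][1]: acc=0 h=0 v=0
  t=0 PE[1][0]: acc=0 h=0 v=0
  t=0 PE[1][1]: acc=0 h=0 v=0
  t=1 PE[0][1]: acc=56 h=7 v=8
  t=1 PE[1][0]: acc=18 h=6 v=3
  t=1 PE[1][1]: acc=0 h=0 v=0
  t=2 PE[0][1]: acc=120 h=8 v=8
  t=2 PE[1][0]: acc=66 h=8 v=6
  t=2 PE[1][1]: acc=48 h=6 v=8
  t=3 PE[0][1]: acc=120 h=0 v=0
  t=3 PE[1][0]: acc=66 h=0 v=0
  t=3 PE[1][1]: acc=112 h=8 v=8

PE[1][1].acc = 112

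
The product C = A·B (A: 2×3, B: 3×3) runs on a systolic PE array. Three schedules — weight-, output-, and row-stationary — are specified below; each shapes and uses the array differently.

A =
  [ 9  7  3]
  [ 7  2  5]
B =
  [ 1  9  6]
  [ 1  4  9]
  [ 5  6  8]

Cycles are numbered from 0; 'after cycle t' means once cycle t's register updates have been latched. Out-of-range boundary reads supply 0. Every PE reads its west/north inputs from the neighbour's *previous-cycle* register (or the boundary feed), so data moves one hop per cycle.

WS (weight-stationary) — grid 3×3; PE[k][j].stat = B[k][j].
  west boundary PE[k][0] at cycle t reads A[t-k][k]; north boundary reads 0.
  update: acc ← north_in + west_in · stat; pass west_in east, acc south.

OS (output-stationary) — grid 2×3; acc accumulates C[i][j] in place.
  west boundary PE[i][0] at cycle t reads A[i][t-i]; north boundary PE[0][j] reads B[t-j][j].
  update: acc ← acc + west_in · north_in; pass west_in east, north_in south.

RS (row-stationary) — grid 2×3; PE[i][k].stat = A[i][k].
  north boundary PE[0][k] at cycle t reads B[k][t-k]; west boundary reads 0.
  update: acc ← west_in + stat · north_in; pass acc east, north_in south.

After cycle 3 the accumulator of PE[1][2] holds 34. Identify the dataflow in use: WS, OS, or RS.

— WS: 3×3; PE[1][2] trace:
  after 0 — PE[1][2] acc=0, pass-E 0, pass-S 0
  after 1 — PE[1][2] acc=0, pass-E 0, pass-S 0
  after 2 — PE[1][2] acc=0, pass-E 0, pass-S 0
  after 3 — PE[1][2] acc=117, pass-E 7, pass-S 117
— OS: 2×3; PE[1][2] trace:
  after 0 — PE[1][2] acc=0, pass-E 0, pass-S 0
  after 1 — PE[1][2] acc=0, pass-E 0, pass-S 0
  after 2 — PE[1][2] acc=0, pass-E 0, pass-S 0
  after 3 — PE[1][2] acc=42, pass-E 7, pass-S 6
— RS: 2×3; PE[1][2] trace:
  after 0 — PE[1][2] acc=0, pass-E 0, pass-S 0
  after 1 — PE[1][2] acc=0, pass-E 0, pass-S 0
  after 2 — PE[1][2] acc=0, pass-E 0, pass-S 0
  after 3 — PE[1][2] acc=34, pass-E 34, pass-S 5

dataflow = RS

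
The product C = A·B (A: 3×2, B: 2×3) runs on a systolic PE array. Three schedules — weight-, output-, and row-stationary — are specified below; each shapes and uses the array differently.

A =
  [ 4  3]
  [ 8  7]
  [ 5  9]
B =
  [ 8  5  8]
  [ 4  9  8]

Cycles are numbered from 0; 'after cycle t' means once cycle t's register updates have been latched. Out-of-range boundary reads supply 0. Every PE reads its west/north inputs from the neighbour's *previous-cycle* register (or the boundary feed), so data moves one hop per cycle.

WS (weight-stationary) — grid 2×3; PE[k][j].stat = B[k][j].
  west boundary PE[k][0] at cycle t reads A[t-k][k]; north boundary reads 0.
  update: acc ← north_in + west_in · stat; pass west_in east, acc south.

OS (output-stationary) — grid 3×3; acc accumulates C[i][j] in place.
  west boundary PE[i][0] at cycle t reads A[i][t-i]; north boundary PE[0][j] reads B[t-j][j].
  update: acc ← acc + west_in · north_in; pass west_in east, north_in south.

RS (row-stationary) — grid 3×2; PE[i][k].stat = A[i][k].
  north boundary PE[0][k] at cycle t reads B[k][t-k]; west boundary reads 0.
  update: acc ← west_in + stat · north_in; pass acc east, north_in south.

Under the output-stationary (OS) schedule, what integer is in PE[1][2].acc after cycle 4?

OS on a 3×3 grid — tracing PE[1][2] and its feeders:
  c0 r0c2: 0 / 0 / 0
  c0 r1c1: 0 / 0 / 0
  c0 r1c2: 0 / 0 / 0
  c1 r0c2: 0 / 0 / 0
  c1 r1c1: 0 / 0 / 0
  c1 r1c2: 0 / 0 / 0
  c2 r0c2: 32 / 4 / 8
  c2 r1c1: 40 / 8 / 5
  c2 r1c2: 0 / 0 / 0
  c3 r0c2: 56 / 3 / 8
  c3 r1c1: 103 / 7 / 9
  c3 r1c2: 64 / 8 / 8
  c4 r0c2: 56 / 0 / 0
  c4 r1c1: 103 / 0 / 0
  c4 r1c2: 120 / 7 / 8

PE[1][2].acc = 120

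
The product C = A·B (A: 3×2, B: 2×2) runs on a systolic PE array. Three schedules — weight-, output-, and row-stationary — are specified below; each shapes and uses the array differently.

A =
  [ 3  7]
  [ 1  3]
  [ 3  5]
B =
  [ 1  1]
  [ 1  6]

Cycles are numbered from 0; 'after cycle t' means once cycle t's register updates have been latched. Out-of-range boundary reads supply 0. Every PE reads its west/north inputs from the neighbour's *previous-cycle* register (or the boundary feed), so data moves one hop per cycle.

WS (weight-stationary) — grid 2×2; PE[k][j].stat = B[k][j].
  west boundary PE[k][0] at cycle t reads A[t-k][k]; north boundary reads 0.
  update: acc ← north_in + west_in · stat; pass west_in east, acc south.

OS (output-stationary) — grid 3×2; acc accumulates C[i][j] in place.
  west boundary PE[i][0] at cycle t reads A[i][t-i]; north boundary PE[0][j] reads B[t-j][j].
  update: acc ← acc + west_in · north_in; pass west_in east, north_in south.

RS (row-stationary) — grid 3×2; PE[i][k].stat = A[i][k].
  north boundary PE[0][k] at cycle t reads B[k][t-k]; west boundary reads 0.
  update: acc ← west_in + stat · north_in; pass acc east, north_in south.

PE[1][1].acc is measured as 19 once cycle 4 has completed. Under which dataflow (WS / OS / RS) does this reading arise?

WS (2×2 grid), PE[1][1]:
  after 0 — PE[1][1] acc=0, pass-E 0, pass-S 0
  after 1 — PE[1][1] acc=0, pass-E 0, pass-S 0
  after 2 — PE[1][1] acc=45, pass-E 7, pass-S 45
  after 3 — PE[1][1] acc=19, pass-E 3, pass-S 19
  after 4 — PE[1][1] acc=33, pass-E 5, pass-S 33
OS (3×2 grid), PE[1][1]:
  after 0 — PE[1][1] acc=0, pass-E 0, pass-S 0
  after 1 — PE[1][1] acc=0, pass-E 0, pass-S 0
  after 2 — PE[1][1] acc=1, pass-E 1, pass-S 1
  after 3 — PE[1][1] acc=19, pass-E 3, pass-S 6
  after 4 — PE[1][1] acc=19, pass-E 0, pass-S 0
RS (3×2 grid), PE[1][1]:
  after 0 — PE[1][1] acc=0, pass-E 0, pass-S 0
  after 1 — PE[1][1] acc=0, pass-E 0, pass-S 0
  after 2 — PE[1][1] acc=4, pass-E 4, pass-S 1
  after 3 — PE[1][1] acc=19, pass-E 19, pass-S 6
  after 4 — PE[1][1] acc=0, pass-E 0, pass-S 0

dataflow = OS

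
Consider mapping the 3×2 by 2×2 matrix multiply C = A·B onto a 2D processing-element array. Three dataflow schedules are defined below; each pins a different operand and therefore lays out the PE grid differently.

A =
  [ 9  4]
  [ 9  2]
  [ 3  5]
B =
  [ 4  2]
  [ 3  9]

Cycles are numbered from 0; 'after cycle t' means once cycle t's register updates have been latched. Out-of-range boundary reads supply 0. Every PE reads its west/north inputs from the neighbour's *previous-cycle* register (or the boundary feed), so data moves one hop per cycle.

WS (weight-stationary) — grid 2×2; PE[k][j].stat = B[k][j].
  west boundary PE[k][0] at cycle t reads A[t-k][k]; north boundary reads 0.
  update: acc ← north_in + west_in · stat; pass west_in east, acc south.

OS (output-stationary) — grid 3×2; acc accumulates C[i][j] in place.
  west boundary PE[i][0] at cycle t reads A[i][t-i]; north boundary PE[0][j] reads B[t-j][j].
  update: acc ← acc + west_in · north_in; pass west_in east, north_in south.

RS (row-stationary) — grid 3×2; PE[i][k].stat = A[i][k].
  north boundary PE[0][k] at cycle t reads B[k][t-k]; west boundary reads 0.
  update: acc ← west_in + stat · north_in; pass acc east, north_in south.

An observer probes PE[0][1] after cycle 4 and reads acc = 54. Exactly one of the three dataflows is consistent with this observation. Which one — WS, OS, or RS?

WS (2×2 grid), PE[0][1]:
  after 0 — PE[0][1] acc=0, pass-E 0, pass-S 0
  after 1 — PE[0][1] acc=18, pass-E 9, pass-S 18
  after 2 — PE[0][1] acc=18, pass-E 9, pass-S 18
  after 3 — PE[0][1] acc=6, pass-E 3, pass-S 6
  after 4 — PE[0][1] acc=0, pass-E 0, pass-S 0
OS (3×2 grid), PE[0][1]:
  after 0 — PE[0][1] acc=0, pass-E 0, pass-S 0
  after 1 — PE[0][1] acc=18, pass-E 9, pass-S 2
  after 2 — PE[0][1] acc=54, pass-E 4, pass-S 9
  after 3 — PE[0][1] acc=54, pass-E 0, pass-S 0
  after 4 — PE[0][1] acc=54, pass-E 0, pass-S 0
RS (3×2 grid), PE[0][1]:
  after 0 — PE[0][1] acc=0, pass-E 0, pass-S 0
  after 1 — PE[0][1] acc=48, pass-E 48, pass-S 3
  after 2 — PE[0][1] acc=54, pass-E 54, pass-S 9
  after 3 — PE[0][1] acc=0, pass-E 0, pass-S 0
  after 4 — PE[0][1] acc=0, pass-E 0, pass-S 0

dataflow = OS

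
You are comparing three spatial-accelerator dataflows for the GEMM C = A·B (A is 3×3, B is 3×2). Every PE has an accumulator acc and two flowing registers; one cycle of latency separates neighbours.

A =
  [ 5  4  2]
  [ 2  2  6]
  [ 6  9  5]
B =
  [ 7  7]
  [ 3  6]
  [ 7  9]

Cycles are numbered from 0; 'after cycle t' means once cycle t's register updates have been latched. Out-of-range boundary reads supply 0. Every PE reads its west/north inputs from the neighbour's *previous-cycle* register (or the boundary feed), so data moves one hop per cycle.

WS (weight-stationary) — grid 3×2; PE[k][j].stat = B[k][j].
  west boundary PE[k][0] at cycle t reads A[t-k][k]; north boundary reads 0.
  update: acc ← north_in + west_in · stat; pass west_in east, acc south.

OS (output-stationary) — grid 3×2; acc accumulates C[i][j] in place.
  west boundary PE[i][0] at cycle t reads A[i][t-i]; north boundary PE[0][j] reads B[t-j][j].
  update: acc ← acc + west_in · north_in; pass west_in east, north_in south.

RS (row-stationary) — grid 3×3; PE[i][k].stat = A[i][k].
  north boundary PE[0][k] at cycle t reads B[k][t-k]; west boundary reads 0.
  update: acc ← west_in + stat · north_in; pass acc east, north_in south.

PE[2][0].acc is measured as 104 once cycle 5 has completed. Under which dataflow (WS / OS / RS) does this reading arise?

WS (3×2 grid), PE[2][0]:
  t=0 PE[2][0]: acc=0 h=0 v=0
  t=1 PE[2][0]: acc=0 h=0 v=0
  t=2 PE[2][0]: acc=61 h=2 v=61
  t=3 PE[2][0]: acc=62 h=6 v=62
  t=4 PE[2][0]: acc=104 h=5 v=104
  t=5 PE[2][0]: acc=0 h=0 v=0
OS (3×2 grid), PE[2][0]:
  t=0 PE[2][0]: acc=0 h=0 v=0
  t=1 PE[2][0]: acc=0 h=0 v=0
  t=2 PE[2][0]: acc=42 h=6 v=7
  t=3 PE[2][0]: acc=69 h=9 v=3
  t=4 PE[2][0]: acc=104 h=5 v=7
  t=5 PE[2][0]: acc=104 h=0 v=0
RS (3×3 grid), PE[2][0]:
  t=0 PE[2][0]: acc=0 h=0 v=0
  t=1 PE[2][0]: acc=0 h=0 v=0
  t=2 PE[2][0]: acc=42 h=42 v=7
  t=3 PE[2][0]: acc=42 h=42 v=7
  t=4 PE[2][0]: acc=0 h=0 v=0
  t=5 PE[2][0]: acc=0 h=0 v=0

dataflow = OS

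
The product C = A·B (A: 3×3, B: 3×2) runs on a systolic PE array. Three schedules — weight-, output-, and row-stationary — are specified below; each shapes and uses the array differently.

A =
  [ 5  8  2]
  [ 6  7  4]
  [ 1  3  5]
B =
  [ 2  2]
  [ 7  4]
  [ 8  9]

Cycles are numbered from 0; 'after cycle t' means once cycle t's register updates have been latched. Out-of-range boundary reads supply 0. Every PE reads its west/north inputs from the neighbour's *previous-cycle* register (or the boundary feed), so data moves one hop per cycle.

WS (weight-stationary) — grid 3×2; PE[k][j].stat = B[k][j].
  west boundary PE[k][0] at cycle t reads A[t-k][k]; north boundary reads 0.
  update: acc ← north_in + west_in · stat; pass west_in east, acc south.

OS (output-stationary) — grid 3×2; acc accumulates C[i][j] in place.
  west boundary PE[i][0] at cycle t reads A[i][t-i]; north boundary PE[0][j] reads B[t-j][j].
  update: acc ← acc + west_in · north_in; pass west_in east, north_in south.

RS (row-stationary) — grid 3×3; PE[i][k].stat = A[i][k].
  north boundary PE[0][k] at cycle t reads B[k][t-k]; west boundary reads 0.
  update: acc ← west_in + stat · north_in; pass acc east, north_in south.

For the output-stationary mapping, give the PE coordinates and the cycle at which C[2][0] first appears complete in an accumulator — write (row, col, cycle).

(row, col, cycle) = (2, 0, 4)

OS: C[2][0] accumulates in PE[2][0]:
  step 0 · PE2,0: acc=0; fwd→0 fwd↓0
  step 1 · PE2,0: acc=0; fwd→0 fwd↓0
  step 2 · PE2,0: acc=2; fwd→1 fwd↓2
  step 3 · PE2,0: acc=23; fwd→3 fwd↓7
  step 4 · PE2,0: acc=63; fwd→5 fwd↓8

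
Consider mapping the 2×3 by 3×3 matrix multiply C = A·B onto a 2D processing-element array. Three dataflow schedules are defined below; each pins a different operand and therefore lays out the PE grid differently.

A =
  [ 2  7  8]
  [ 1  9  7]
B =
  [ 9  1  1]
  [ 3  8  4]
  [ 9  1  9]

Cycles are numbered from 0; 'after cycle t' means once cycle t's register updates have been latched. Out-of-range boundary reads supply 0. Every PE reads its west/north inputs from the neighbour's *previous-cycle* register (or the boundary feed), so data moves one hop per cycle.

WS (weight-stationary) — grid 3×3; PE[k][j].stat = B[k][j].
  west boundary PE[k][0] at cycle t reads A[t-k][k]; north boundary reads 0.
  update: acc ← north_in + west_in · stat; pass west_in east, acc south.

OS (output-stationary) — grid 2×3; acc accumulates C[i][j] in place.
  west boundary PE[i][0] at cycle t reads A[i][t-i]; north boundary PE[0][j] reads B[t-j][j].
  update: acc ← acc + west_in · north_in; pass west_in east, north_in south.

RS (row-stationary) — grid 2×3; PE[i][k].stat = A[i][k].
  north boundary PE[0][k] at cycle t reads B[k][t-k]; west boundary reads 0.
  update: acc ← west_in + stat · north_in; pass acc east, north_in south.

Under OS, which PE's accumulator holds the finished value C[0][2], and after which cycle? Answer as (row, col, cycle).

OS — PE[0][2] is where C[0][2] collects:
  t=0 PE[0][2]: acc=0 h=0 v=0
  t=1 PE[0][2]: acc=0 h=0 v=0
  t=2 PE[0][2]: acc=2 h=2 v=1
  t=3 PE[0][2]: acc=30 h=7 v=4
  t=4 PE[0][2]: acc=102 h=8 v=9

(row, col, cycle) = (0, 2, 4)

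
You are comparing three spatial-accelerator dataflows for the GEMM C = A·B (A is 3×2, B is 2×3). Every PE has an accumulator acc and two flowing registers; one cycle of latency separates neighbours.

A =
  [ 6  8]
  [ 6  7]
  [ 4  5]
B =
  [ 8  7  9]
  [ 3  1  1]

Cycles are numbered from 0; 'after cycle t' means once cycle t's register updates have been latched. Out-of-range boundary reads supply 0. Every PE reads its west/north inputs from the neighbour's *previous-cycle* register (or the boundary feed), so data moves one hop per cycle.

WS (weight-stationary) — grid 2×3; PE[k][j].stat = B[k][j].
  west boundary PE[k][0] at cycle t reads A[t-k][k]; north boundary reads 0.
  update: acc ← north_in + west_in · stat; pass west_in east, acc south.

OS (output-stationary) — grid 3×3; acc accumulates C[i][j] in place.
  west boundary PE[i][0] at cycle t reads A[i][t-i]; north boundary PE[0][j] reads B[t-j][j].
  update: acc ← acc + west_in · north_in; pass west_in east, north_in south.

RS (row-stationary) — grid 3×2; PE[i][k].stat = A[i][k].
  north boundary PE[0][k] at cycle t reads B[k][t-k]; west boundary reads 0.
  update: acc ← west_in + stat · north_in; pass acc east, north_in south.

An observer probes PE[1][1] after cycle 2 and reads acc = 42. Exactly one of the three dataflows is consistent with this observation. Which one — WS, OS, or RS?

dataflow = OS

— WS: 2×3; PE[1][1] trace:
  after 0 — PE[1][1] acc=0, pass-E 0, pass-S 0
  after 1 — PE[1][1] acc=0, pass-E 0, pass-S 0
  after 2 — PE[1][1] acc=50, pass-E 8, pass-S 50
— OS: 3×3; PE[1][1] trace:
  after 0 — PE[1][1] acc=0, pass-E 0, pass-S 0
  after 1 — PE[1][1] acc=0, pass-E 0, pass-S 0
  after 2 — PE[1][1] acc=42, pass-E 6, pass-S 7
— RS: 3×2; PE[1][1] trace:
  after 0 — PE[1][1] acc=0, pass-E 0, pass-S 0
  after 1 — PE[1][1] acc=0, pass-E 0, pass-S 0
  after 2 — PE[1][1] acc=69, pass-E 69, pass-S 3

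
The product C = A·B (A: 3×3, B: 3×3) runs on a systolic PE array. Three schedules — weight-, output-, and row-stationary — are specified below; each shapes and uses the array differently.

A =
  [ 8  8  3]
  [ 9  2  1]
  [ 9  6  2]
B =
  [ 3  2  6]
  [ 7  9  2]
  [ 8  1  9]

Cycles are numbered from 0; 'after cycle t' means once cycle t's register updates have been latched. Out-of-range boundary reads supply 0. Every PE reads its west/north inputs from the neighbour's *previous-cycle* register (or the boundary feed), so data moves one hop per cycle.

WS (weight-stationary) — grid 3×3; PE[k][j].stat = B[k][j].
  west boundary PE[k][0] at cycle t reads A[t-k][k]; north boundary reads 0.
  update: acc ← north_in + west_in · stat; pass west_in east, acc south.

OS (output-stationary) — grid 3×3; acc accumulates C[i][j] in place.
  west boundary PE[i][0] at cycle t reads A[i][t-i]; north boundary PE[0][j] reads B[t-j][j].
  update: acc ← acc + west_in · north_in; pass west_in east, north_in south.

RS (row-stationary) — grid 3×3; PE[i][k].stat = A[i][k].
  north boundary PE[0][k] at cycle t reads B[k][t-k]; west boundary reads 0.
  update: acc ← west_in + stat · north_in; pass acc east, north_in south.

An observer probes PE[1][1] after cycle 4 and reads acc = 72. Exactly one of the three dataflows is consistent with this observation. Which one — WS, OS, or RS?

Under WS (3×3), PE[1][1]:
  t=0 PE[1][1]: acc=0 h=0 v=0
  t=1 PE[1][1]: acc=0 h=0 v=0
  t=2 PE[1][1]: acc=88 h=8 v=88
  t=3 PE[1][1]: acc=36 h=2 v=36
  t=4 PE[1][1]: acc=72 h=6 v=72
Under OS (3×3), PE[1][1]:
  t=0 PE[1][1]: acc=0 h=0 v=0
  t=1 PE[1][1]: acc=0 h=0 v=0
  t=2 PE[1][1]: acc=18 h=9 v=2
  t=3 PE[1][1]: acc=36 h=2 v=9
  t=4 PE[1][1]: acc=37 h=1 v=1
Under RS (3×3), PE[1][1]:
  t=0 PE[1][1]: acc=0 h=0 v=0
  t=1 PE[1][1]: acc=0 h=0 v=0
  t=2 PE[1][1]: acc=41 h=41 v=7
  t=3 PE[1][1]: acc=36 h=36 v=9
  t=4 PE[1][1]: acc=58 h=58 v=2

dataflow = WS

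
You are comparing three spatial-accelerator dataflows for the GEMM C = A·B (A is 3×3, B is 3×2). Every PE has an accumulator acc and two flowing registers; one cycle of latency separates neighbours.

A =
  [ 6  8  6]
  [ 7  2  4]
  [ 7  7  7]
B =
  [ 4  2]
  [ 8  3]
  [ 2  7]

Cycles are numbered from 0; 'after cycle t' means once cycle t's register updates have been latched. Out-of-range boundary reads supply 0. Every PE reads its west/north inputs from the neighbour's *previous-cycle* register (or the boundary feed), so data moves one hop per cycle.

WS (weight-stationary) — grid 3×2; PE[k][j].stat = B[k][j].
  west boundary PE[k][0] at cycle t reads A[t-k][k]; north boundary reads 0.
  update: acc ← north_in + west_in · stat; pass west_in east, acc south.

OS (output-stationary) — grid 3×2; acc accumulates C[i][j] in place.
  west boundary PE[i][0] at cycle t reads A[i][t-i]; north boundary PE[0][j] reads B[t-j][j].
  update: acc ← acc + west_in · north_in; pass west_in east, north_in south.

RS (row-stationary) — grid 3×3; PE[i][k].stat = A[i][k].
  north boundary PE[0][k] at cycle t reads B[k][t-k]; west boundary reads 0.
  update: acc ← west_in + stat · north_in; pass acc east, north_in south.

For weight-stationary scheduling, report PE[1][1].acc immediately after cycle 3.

Tracing WS — 3×2 array, target PE[1][1]:
  cycle 0: PE[0][1] → acc 0, east 0, south 0
  cycle 0: PE[1][0] → acc 0, east 0, south 0
  cycle 0: PE[1][1] → acc 0, east 0, south 0
  cycle 1: PE[0][1] → acc 12, east 6, south 12
  cycle 1: PE[1][0] → acc 88, east 8, south 88
  cycle 1: PE[1][1] → acc 0, east 0, south 0
  cycle 2: PE[0][1] → acc 14, east 7, south 14
  cycle 2: PE[1][0] → acc 44, east 2, south 44
  cycle 2: PE[1][1] → acc 36, east 8, south 36
  cycle 3: PE[0][1] → acc 14, east 7, south 14
  cycle 3: PE[1][0] → acc 84, east 7, south 84
  cycle 3: PE[1][1] → acc 20, east 2, south 20

PE[1][1].acc = 20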